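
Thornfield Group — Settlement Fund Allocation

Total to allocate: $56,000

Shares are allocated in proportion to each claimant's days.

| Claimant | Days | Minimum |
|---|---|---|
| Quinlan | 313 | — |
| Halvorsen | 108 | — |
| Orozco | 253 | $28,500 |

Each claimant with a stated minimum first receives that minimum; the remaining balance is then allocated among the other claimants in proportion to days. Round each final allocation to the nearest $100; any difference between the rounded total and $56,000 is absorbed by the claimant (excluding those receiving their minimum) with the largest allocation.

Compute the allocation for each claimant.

Fund the minimums — Orozco $28,500. Remaining pool $27,500.
Remaining pool split over remaining days 421: Quinlan 20,445.37 → $20,400; Halvorsen 7,054.63 → $7,100.

Quinlan: $20,400 · Halvorsen: $7,100 · Orozco: $28,500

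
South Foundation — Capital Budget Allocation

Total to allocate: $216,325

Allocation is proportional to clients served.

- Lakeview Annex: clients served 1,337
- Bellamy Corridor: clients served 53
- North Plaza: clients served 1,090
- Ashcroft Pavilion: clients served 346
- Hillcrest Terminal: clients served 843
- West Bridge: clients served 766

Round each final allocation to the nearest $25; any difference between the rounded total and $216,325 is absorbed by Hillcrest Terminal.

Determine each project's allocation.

Total clients served = 4,435.
Pro-rata amounts: Lakeview Annex 1,337/4,435 × $216,325 = 65,214.55; Bellamy Corridor 53/4,435 × $216,325 = 2,585.17; North Plaza 1,090/4,435 × $216,325 = 53,166.69; Ashcroft Pavilion 346/4,435 × $216,325 = 16,876.76; Hillcrest Terminal 843/4,435 × $216,325 = 41,118.82; West Bridge 766/4,435 × $216,325 = 37,363.01.
After rounding ($25): Lakeview Annex $65,225; Bellamy Corridor $2,575; North Plaza $53,175; Ashcroft Pavilion $16,875; Hillcrest Terminal $41,125; West Bridge $37,375. Sum = $216,350.
Difference $216,325 − $216,350 = −$25 applied to Hillcrest Terminal: Hillcrest Terminal becomes $41,100.

Lakeview Annex: $65,225 · Bellamy Corridor: $2,575 · North Plaza: $53,175 · Ashcroft Pavilion: $16,875 · Hillcrest Terminal: $41,100 · West Bridge: $37,375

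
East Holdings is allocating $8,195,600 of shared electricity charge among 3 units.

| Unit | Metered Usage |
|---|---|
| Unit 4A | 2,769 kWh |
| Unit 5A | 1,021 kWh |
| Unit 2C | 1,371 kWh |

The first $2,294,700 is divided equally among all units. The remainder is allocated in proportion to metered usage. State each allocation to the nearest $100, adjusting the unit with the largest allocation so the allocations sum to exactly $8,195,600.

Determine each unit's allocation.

$2,294,700 shared equally gives $764,900 per unit.
Remainder $5,900,900 by metered usage (total 5,161): Unit 4A 3,165,974.06 → $3,166,000; Unit 5A 1,167,374.33 → $1,167,400; Unit 2C 1,567,551.62 → $1,567,600.
Rounding difference −$100 on remainder applied to Unit 4A.
Totals: Unit 4A $764,900 + $3,165,900 = $3,930,800; Unit 5A $764,900 + $1,167,400 = $1,932,300; Unit 2C $764,900 + $1,567,600 = $2,332,500.

Unit 4A: $3,930,800 | Unit 5A: $1,932,300 | Unit 2C: $2,332,500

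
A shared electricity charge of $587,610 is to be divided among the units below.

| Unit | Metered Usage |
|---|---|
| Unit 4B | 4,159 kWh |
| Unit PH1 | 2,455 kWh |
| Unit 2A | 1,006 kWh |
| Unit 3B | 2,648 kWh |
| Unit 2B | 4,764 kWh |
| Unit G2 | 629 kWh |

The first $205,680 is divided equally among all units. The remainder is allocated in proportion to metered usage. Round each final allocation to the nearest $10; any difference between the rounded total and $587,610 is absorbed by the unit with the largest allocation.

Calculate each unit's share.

Unit 4B: $135,710 · Unit PH1: $94,150 · Unit 2A: $58,810 · Unit 3B: $98,860 · Unit 2B: $150,460 · Unit G2: $49,620

$205,680 shared equally gives $34,280 per unit.
Remainder $381,930 by metered usage (total 15,661): Unit 4B 101,426.91 → $101,430; Unit PH1 59,870.90 → $59,870; Unit 2A 24,533.66 → $24,530; Unit 3B 64,577.65 → $64,580; Unit 2B 116,181.25 → $116,180; Unit G2 15,339.63 → $15,340.
Totals: Unit 4B $34,280 + $101,430 = $135,710; Unit PH1 $34,280 + $59,870 = $94,150; Unit 2A $34,280 + $24,530 = $58,810; Unit 3B $34,280 + $64,580 = $98,860; Unit 2B $34,280 + $116,180 = $150,460; Unit G2 $34,280 + $15,340 = $49,620.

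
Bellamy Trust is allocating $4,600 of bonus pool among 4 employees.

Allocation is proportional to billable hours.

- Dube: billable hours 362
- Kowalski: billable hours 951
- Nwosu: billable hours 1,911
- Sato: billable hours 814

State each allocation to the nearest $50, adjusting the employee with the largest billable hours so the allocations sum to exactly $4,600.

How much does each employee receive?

Billable hours total: 4,038.
Pro-rata amounts: Dube 362/4,038 × $4,600 = 412.38; Kowalski 951/4,038 × $4,600 = 1,083.36; Nwosu 1,911/4,038 × $4,600 = 2,176.97; Sato 814/4,038 × $4,600 = 927.29.
At nearest $50: Dube $400; Kowalski $1,100; Nwosu $2,200; Sato $950. Sum = $4,650.
Difference $4,600 − $4,650 = −$50 applied to largest billable hours (Nwosu): Nwosu becomes $2,150.

Dube: $400 | Kowalski: $1,100 | Nwosu: $2,150 | Sato: $950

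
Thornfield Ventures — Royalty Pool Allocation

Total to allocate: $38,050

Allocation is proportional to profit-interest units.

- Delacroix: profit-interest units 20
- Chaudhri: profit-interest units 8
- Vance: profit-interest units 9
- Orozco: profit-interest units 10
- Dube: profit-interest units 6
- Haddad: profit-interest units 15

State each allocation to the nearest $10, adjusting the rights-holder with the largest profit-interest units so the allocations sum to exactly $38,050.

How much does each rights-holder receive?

Combined profit-interest units = 68.
Unrounded shares: Delacroix 20/68 × $38,050 = 11,191.18; Chaudhri 8/68 × $38,050 = 4,476.47; Vance 9/68 × $38,050 = 5,036.03; Orozco 10/68 × $38,050 = 5,595.59; Dube 6/68 × $38,050 = 3,357.35; Haddad 15/68 × $38,050 = 8,393.38.
Rounded to nearest $10: Delacroix $11,190; Chaudhri $4,480; Vance $5,040; Orozco $5,600; Dube $3,360; Haddad $8,390. Sum = $38,060.
Difference $38,050 − $38,060 = −$10 applied to largest profit-interest units (Delacroix): Delacroix becomes $11,180.

Delacroix: $11,180 | Chaudhri: $4,480 | Vance: $5,040 | Orozco: $5,600 | Dube: $3,360 | Haddad: $8,390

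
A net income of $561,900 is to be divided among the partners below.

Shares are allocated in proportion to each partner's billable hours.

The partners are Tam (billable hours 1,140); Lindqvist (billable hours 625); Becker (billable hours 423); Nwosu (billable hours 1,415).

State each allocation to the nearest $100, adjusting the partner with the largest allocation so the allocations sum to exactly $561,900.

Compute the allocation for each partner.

Tam: $177,800 · Lindqvist: $97,500 · Becker: $66,000 · Nwosu: $220,600

Total billable hours = 3,603.
Proportional shares: Tam 1,140/3,603 × $561,900 = 177,786.84; Lindqvist 625/3,603 × $561,900 = 97,470.86; Becker 423/3,603 × $561,900 = 65,968.28; Nwosu 1,415/3,603 × $561,900 = 220,674.02.
After rounding ($100): Tam $177,800; Lindqvist $97,500; Becker $66,000; Nwosu $220,700. Sum = $562,000.
Difference $561,900 − $562,000 = −$100 applied to largest allocation (Nwosu): Nwosu becomes $220,600.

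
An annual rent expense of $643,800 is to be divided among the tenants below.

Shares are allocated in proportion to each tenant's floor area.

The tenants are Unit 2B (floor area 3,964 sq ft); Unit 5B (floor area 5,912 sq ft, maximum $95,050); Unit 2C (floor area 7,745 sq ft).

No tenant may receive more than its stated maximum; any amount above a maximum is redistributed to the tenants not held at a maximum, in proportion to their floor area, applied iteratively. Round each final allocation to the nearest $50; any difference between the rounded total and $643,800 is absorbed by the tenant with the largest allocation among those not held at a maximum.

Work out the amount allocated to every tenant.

Total floor area = 17,621.
Unconstrained shares: Unit 2B 144,828.51; Unit 5B 216,000.54; Unit 2C 282,970.94.
Cap binds for Unit 5B ($95,050); residual $548,750 reallocated over remaining floor area 11,709.
Shares after redistribution: Unit 2B 185,775.47 → $185,800; Unit 2C 362,974.53 → $362,950.

Unit 2B: $185,800 · Unit 5B: $95,050 · Unit 2C: $362,950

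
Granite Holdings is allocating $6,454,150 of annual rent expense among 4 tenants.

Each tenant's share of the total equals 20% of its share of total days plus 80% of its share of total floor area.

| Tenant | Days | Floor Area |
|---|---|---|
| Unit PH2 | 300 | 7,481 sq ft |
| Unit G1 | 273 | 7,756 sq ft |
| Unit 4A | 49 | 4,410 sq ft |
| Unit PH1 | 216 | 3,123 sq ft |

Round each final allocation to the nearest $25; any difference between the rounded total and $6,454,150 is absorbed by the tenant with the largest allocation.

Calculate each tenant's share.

Totals — days 838, floor area 22,770.
Blended shares (20% days + 80% floor area): Unit PH2 0.3344; Unit G1 0.3377; Unit 4A 0.1666; Unit PH1 0.1613.
Raw shares: Unit PH2 2,158,500.83; Unit G1 2,179,269.78; Unit 4A 1,075,488.72; Unit PH1 1,040,890.67.
After rounding ($25): Unit PH2 $2,158,500; Unit G1 $2,179,275; Unit 4A $1,075,500; Unit PH1 $1,040,900. Sum = $6,454,175.
Difference $6,454,150 − $6,454,175 = −$25 applied to largest allocation (Unit G1): Unit G1 becomes $2,179,250.

Unit PH2: $2,158,500 | Unit G1: $2,179,250 | Unit 4A: $1,075,500 | Unit PH1: $1,040,900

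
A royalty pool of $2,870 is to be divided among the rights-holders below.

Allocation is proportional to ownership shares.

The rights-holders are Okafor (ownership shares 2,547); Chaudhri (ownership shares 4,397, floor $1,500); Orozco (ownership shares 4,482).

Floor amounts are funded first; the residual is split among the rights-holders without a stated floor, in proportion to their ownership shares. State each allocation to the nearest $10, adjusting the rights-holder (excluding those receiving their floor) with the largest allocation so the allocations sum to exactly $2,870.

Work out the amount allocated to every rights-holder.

Okafor: $500; Chaudhri: $1,500; Orozco: $870

Guaranteed amounts: Chaudhri $1,500. Residual $1,370.
Residual split over remaining ownership shares 7,029: Okafor 496.43 → $500; Orozco 873.57 → $870.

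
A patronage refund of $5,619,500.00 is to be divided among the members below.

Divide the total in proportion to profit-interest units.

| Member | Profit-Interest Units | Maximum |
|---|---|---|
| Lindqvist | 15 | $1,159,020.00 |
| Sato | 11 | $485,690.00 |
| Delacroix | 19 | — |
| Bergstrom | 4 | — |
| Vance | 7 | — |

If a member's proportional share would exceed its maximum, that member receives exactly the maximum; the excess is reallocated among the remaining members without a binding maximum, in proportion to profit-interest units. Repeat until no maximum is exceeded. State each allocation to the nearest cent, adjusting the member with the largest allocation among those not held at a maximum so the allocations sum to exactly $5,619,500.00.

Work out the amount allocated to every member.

Lindqvist: $1,159,020.00 | Sato: $485,690.00 | Delacroix: $2,517,367.00 | Bergstrom: $529,972.00 | Vance: $927,451.00

Total profit-interest units = 56.
Proportional shares (ignoring caps): Lindqvist 1,505,223.2143; Sato 1,103,830.3571; Delacroix 1,906,616.0714; Bergstrom 401,392.8571; Vance 702,437.5000.
Held at cap: Lindqvist ($1,159,020.00), Sato ($485,690.00); residual $3,974,790.00 reallocated over remaining profit-interest units 30.
Remaining shares: Delacroix 2,517,367.0000 → $2,517,367.00; Bergstrom 529,972.0000 → $529,972.00; Vance 927,451.0000 → $927,451.00.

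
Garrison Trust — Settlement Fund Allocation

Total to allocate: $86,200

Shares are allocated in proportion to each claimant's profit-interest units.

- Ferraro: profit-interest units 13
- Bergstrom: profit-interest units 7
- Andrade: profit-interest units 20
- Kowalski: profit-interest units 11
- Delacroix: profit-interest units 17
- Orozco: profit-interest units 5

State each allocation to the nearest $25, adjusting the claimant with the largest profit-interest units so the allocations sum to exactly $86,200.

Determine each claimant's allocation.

Total profit-interest units = 13 + 7 + 20 + 11 + 17 + 5 = 73.
Unrounded shares: Ferraro 15,350.68; Bergstrom 8,265.75; Andrade 23,616.44; Kowalski 12,989.04; Delacroix 20,073.97; Orozco 5,904.11.
At nearest $25: Ferraro $15,350; Bergstrom $8,275; Andrade $23,625; Kowalski $13,000; Delacroix $20,075; Orozco $5,900. Sum = $86,225.
Difference $86,200 − $86,225 = −$25 applied to largest profit-interest units (Andrade): Andrade becomes $23,600.

Ferraro: $15,350 | Bergstrom: $8,275 | Andrade: $23,600 | Kowalski: $13,000 | Delacroix: $20,075 | Orozco: $5,900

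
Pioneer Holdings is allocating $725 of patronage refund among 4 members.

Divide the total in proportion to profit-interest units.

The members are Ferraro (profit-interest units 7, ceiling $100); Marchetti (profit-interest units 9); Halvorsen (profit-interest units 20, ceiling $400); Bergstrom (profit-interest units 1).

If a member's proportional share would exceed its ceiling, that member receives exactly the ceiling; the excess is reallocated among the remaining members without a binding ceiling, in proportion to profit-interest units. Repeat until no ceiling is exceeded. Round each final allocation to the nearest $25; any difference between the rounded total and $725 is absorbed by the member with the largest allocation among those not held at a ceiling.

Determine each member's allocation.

Profit-interest units total: 37.
Pro-rata shares before constraints: Ferraro 137.16; Marchetti 176.35; Halvorsen 391.89; Bergstrom 19.59.
Cap binds for Ferraro ($100); residual $625 reallocated over remaining profit-interest units 30.
Cap binds for Halvorsen ($400); residual $225 reallocated over remaining profit-interest units 10.
Remaining shares: Marchetti 202.50 → $200; Bergstrom 22.50 → $25.

Ferraro: $100 · Marchetti: $200 · Halvorsen: $400 · Bergstrom: $25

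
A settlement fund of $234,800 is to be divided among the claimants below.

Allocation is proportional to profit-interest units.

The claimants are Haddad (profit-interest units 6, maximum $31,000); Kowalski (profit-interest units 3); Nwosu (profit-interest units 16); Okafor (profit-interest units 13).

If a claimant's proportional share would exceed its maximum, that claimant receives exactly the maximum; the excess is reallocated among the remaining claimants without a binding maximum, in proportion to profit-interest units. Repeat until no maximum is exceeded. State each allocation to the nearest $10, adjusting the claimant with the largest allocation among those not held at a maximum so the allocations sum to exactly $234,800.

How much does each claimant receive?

Total profit-interest units = 38.
Unconstrained shares: Haddad 37,073.68; Kowalski 18,536.84; Nwosu 98,863.16; Okafor 80,326.32.
Cap binds for Haddad ($31,000); residual $203,800 reallocated over remaining profit-interest units 32.
Shares after redistribution: Kowalski 19,106.25 → $19,110; Nwosu 101,900.00 → $101,900; Okafor 82,793.75 → $82,790.

Haddad: $31,000 | Kowalski: $19,110 | Nwosu: $101,900 | Okafor: $82,790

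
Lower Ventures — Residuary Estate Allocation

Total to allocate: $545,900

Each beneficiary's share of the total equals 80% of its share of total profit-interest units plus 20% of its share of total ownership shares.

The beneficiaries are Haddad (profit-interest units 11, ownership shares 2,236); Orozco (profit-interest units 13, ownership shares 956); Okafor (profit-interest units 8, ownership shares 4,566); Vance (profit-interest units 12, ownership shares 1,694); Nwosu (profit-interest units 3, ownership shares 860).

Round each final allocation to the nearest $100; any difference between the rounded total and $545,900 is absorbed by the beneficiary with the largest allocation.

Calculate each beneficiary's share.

Haddad: $125,900; Orozco: $130,900; Okafor: $122,700; Vance: $129,400; Nwosu: $37,000

Profit-interest units total 47; ownership shares total 10,312.
Composite weights (80% profit-interest units + 20% ownership shares): Haddad 0.2306; Orozco 0.2398; Okafor 0.2247; Vance 0.2371; Nwosu 0.0677.
Proportional shares: Haddad 125,885.08; Orozco 130,916.70; Okafor 122,678.60; Vance 129,438.48; Nwosu 36,981.14.
After rounding ($100): Haddad $125,900; Orozco $130,900; Okafor $122,700; Vance $129,400; Nwosu $37,000. Sum = $545,900.
Sum already equals the total — no adjustment.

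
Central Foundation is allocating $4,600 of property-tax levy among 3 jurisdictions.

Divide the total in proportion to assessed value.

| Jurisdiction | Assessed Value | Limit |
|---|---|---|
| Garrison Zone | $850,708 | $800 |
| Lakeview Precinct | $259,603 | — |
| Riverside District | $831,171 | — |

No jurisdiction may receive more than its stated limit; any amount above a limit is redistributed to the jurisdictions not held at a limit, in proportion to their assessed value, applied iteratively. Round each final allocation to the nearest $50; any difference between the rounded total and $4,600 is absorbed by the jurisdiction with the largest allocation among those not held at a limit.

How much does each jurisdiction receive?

Garrison Zone: $800; Lakeview Precinct: $900; Riverside District: $2,900

Sum of assessed value: 1,941,482.
Unconstrained shares: Garrison Zone 2,015.60; Lakeview Precinct 615.08; Riverside District 1,969.31.
Cap binds for Garrison Zone ($800); remaining pool $3,800 reallocated over remaining assessed value 1,090,774.
Shares after redistribution: Lakeview Precinct 904.40 → $900; Riverside District 2,895.60 → $2,900.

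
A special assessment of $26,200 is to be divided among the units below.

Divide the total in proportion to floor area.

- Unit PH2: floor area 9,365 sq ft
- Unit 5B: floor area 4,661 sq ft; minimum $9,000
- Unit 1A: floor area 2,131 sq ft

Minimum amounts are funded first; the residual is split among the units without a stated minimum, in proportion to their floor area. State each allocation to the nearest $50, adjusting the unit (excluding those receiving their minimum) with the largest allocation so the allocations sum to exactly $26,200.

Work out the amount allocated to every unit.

Guaranteed amounts: Unit 5B $9,000. Remaining pool $17,200.
Remaining pool split over remaining floor area 11,496: Unit PH2 14,011.66 → $14,000; Unit 1A 3,188.34 → $3,200.

Unit PH2: $14,000 | Unit 5B: $9,000 | Unit 1A: $3,200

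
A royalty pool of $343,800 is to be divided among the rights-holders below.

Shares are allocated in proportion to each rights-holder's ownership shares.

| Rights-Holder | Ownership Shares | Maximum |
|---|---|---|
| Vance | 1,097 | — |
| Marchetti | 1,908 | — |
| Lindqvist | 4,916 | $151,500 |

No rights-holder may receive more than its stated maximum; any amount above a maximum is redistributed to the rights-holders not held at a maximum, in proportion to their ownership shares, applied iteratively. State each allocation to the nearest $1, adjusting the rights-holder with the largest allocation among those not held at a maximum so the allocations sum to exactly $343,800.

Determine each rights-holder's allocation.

Vance: $70,201 | Marchetti: $122,099 | Lindqvist: $151,500

Combined ownership shares = 7,921.
Pro-rata shares before constraints: Vance 47,613.76; Marchetti 82,814.09; Lindqvist 213,372.15.
Capped: Lindqvist ($151,500); residual $192,300 reallocated over remaining ownership shares 3,005.
Remaining shares: Vance 70,200.70 → $70,201; Marchetti 122,099.30 → $122,099.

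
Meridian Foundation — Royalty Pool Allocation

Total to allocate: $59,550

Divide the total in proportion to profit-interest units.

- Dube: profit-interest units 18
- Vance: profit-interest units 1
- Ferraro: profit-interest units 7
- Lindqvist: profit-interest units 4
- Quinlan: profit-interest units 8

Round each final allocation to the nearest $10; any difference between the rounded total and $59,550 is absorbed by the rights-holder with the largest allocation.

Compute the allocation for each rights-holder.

Combined profit-interest units = 38.
Proportional shares: Dube 18/38 × $59,550 = 28,207.89; Vance 1/38 × $59,550 = 1,567.11; Ferraro 7/38 × $59,550 = 10,969.74; Lindqvist 4/38 × $59,550 = 6,268.42; Quinlan 8/38 × $59,550 = 12,536.84.
At nearest $10: Dube $28,210; Vance $1,570; Ferraro $10,970; Lindqvist $6,270; Quinlan $12,540. Sum = $59,560.
Difference $59,550 − $59,560 = −$10 applied to largest allocation (Dube): Dube becomes $28,200.

Dube: $28,200 | Vance: $1,570 | Ferraro: $10,970 | Lindqvist: $6,270 | Quinlan: $12,540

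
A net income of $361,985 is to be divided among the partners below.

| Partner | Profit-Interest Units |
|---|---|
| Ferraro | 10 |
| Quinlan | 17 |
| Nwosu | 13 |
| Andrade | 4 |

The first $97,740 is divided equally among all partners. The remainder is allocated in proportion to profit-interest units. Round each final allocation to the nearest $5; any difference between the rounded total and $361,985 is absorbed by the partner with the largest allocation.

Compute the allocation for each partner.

Ferraro: $84,490 | Quinlan: $126,535 | Nwosu: $102,505 | Andrade: $48,455

First tranche $97,740 split equally: $24,435 each.
Remainder $264,245 by profit-interest units (total 44): Ferraro 60,055.68 → $60,055; Quinlan 102,094.66 → $102,095; Nwosu 78,072.39 → $78,070; Andrade 24,022.27 → $24,020.
Rounding difference +$5 on remainder applied to Quinlan.
Totals: Ferraro $24,435 + $60,055 = $84,490; Quinlan $24,435 + $102,100 = $126,535; Nwosu $24,435 + $78,070 = $102,505; Andrade $24,435 + $24,020 = $48,455.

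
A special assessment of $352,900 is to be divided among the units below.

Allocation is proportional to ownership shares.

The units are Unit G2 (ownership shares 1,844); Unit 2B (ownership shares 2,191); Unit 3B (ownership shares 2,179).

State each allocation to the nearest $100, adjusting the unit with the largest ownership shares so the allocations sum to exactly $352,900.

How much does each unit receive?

Total ownership shares = 1,844 + 2,191 + 2,179 = 6,214.
Pro-rata amounts: Unit G2 104,722.82; Unit 2B 124,429.34; Unit 3B 123,747.84.
After rounding ($100): Unit G2 $104,700; Unit 2B $124,400; Unit 3B $123,700. Sum = $352,800.
Difference $352,900 − $352,800 = +$100 applied to largest ownership shares (Unit 2B): Unit 2B becomes $124,500.

Unit G2: $104,700 | Unit 2B: $124,500 | Unit 3B: $123,700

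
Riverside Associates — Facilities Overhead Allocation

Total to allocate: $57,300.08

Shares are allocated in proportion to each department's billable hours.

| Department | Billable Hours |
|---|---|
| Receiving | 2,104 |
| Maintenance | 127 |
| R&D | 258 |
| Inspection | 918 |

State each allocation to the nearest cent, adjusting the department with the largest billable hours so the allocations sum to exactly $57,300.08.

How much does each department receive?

Billable hours total: 2,104 + 127 + 258 + 918 = 3,407.
Raw shares: Receiving 35,385.7847; Maintenance 2,135.9290; R&D 4,339.1314; Inspection 15,439.2349.
Rounded to nearest cent: Receiving $35,385.78; Maintenance $2,135.93; R&D $4,339.13; Inspection $15,439.23. Sum = $57,300.07.
Difference $57,300.08 − $57,300.07 = +$0.01 applied to largest billable hours (Receiving): Receiving becomes $35,385.79.

Receiving: $35,385.79 · Maintenance: $2,135.93 · R&D: $4,339.13 · Inspection: $15,439.23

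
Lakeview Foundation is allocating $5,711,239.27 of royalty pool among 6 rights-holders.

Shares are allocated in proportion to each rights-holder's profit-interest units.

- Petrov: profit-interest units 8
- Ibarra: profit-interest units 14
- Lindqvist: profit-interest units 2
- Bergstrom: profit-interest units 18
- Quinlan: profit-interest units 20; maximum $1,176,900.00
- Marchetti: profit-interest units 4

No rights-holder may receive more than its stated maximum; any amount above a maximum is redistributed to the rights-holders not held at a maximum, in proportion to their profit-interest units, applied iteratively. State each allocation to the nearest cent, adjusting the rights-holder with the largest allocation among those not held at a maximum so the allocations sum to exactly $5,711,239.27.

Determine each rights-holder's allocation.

Petrov: $788,580.74; Ibarra: $1,380,016.30; Lindqvist: $197,145.19; Bergstrom: $1,774,306.67; Quinlan: $1,176,900.00; Marchetti: $394,290.37

Sum of profit-interest units: 66.
Pro-rata shares before constraints: Petrov 692,271.4267; Ibarra 1,211,474.9967; Lindqvist 173,067.8567; Bergstrom 1,557,610.7100; Quinlan 1,730,678.5667; Marchetti 346,135.7133.
Capped: Quinlan ($1,176,900.00); balance $4,534,339.27 reallocated over remaining profit-interest units 46.
Shares after redistribution: Petrov 788,580.7426 → $788,580.74; Ibarra 1,380,016.2996 → $1,380,016.30; Lindqvist 197,145.1857 → $197,145.19; Bergstrom 1,774,306.6709 → $1,774,306.67; Marchetti 394,290.3713 → $394,290.37.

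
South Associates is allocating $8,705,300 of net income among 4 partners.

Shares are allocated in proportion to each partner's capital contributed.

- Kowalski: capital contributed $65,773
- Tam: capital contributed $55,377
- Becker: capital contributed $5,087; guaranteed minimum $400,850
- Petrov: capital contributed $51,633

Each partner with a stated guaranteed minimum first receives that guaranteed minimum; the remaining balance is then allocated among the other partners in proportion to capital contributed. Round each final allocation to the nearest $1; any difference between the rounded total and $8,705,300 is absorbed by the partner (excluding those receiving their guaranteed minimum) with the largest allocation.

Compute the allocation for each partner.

Guaranteed amounts: Becker $400,850. Balance $8,304,450.
Balance split over remaining capital contributed 172,783: Kowalski 3,161,240.34 → $3,161,240; Tam 2,661,578.56 → $2,661,579; Petrov 2,481,631.10 → $2,481,631.

Kowalski: $3,161,240; Tam: $2,661,579; Becker: $400,850; Petrov: $2,481,631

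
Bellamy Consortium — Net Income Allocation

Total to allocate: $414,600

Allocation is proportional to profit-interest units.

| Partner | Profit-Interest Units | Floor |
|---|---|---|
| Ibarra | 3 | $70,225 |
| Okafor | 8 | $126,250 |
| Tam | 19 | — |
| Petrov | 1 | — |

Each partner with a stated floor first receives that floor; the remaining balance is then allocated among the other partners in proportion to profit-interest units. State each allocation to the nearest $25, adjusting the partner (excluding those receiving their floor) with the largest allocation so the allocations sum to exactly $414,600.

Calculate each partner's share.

Ibarra: $70,225 · Okafor: $126,250 · Tam: $207,225 · Petrov: $10,900

Fund the minimums — Ibarra $70,225; Okafor $126,250. Balance $218,125.
Balance split over remaining profit-interest units 20: Tam 207,218.75 → $207,225; Petrov 10,906.25 → $10,900.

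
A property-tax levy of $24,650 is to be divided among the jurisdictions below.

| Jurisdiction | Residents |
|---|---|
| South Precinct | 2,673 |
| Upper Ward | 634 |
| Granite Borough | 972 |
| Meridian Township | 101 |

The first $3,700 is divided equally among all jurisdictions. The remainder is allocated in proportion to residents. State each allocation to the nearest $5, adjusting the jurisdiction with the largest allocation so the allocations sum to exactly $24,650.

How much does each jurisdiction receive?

South Precinct: $13,710 · Upper Ward: $3,955 · Granite Borough: $5,575 · Meridian Township: $1,410

$3,700 shared equally gives $925 per jurisdiction.
Remainder $20,950 by residents (total 4,380): South Precinct 12,785.24 → $12,785; Upper Ward 3,032.49 → $3,030; Granite Borough 4,649.18 → $4,650; Meridian Township 483.09 → $485.
Totals: South Precinct $925 + $12,785 = $13,710; Upper Ward $925 + $3,030 = $3,955; Granite Borough $925 + $4,650 = $5,575; Meridian Township $925 + $485 = $1,410.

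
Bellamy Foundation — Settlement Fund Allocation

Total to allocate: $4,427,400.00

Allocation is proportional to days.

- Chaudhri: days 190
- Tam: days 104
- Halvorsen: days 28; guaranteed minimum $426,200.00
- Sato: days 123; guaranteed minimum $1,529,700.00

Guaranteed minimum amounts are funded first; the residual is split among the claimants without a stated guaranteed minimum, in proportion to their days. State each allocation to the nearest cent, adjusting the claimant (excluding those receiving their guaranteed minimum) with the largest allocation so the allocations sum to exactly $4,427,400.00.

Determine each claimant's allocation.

Chaudhri: $1,597,227.89 · Tam: $874,272.11 · Halvorsen: $426,200.00 · Sato: $1,529,700.00

Fund the minimums — Halvorsen $426,200.00; Sato $1,529,700.00. Balance $2,471,500.00.
Balance split over remaining days 294: Chaudhri 1,597,227.8912 → $1,597,227.89; Tam 874,272.1088 → $874,272.11.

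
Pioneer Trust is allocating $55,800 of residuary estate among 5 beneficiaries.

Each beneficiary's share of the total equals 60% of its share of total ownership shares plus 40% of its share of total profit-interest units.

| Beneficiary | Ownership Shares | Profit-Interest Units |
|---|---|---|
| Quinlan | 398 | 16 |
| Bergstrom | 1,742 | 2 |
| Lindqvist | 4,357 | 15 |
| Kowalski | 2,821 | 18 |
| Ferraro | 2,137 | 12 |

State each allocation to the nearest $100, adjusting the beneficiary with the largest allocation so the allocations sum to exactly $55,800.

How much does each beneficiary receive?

Quinlan: $6,800 | Bergstrom: $5,800 | Lindqvist: $18,100 | Kowalski: $14,600 | Ferraro: $10,500

Totals — ownership shares 11,455, profit-interest units 63.
Composite weights (60% ownership shares + 40% profit-interest units): Quinlan 0.1224; Bergstrom 0.1039; Lindqvist 0.3235; Kowalski 0.2620; Ferraro 0.1881.
Raw shares: Quinlan 6,831.82; Bergstrom 5,799.99; Lindqvist 18,048.67; Kowalski 14,622.20; Ferraro 10,497.33.
Rounded to nearest $100: Quinlan $6,800; Bergstrom $5,800; Lindqvist $18,000; Kowalski $14,600; Ferraro $10,500. Sum = $55,700.
Difference $55,800 − $55,700 = +$100 applied to largest allocation (Lindqvist): Lindqvist becomes $18,100.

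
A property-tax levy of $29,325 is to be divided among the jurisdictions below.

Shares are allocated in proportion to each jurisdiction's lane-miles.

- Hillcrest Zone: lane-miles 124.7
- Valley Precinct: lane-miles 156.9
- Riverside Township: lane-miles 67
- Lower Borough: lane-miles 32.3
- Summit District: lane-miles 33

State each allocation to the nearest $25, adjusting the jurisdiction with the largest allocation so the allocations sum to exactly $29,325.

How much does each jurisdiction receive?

Sum of lane-miles: 413.9.
Pro-rata amounts: Hillcrest Zone 124.7/413.9 × $29,325 = 8,835.05; Valley Precinct 156.9/413.9 × $29,325 = 11,116.44; Riverside Township 67/413.9 × $29,325 = 4,746.98; Lower Borough 32.3/413.9 × $29,325 = 2,288.47; Summit District 33/413.9 × $29,325 = 2,338.06.
After rounding ($25): Hillcrest Zone $8,825; Valley Precinct $11,125; Riverside Township $4,750; Lower Borough $2,300; Summit District $2,350. Sum = $29,350.
Difference $29,325 − $29,350 = −$25 applied to largest allocation (Valley Precinct): Valley Precinct becomes $11,100.

Hillcrest Zone: $8,825; Valley Precinct: $11,100; Riverside Township: $4,750; Lower Borough: $2,300; Summit District: $2,350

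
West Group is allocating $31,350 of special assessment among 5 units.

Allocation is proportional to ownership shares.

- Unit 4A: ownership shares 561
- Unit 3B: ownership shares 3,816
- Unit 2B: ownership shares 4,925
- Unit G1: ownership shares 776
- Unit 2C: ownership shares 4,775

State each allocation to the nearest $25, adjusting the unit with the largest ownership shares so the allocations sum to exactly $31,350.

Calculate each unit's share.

Total ownership shares = 561 + 3,816 + 4,925 + 776 + 4,775 = 14,853.
Pro-rata amounts: Unit 4A 1,184.09; Unit 3B 8,054.37; Unit 2B 10,395.12; Unit G1 1,637.89; Unit 2C 10,078.52.
At nearest $25: Unit 4A $1,175; Unit 3B $8,050; Unit 2B $10,400; Unit G1 $1,650; Unit 2C $10,075. Sum = $31,350.
No rounding difference to absorb.

Unit 4A: $1,175 · Unit 3B: $8,050 · Unit 2B: $10,400 · Unit G1: $1,650 · Unit 2C: $10,075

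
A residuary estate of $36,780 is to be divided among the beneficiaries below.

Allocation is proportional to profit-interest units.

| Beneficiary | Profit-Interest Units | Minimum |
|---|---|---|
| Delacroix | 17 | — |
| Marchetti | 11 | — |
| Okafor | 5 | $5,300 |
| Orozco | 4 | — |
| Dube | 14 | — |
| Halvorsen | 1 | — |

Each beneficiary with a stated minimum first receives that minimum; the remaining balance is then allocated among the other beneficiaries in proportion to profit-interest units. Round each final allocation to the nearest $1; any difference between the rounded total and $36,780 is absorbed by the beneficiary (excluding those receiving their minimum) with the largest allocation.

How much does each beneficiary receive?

Delacroix: $11,386 | Marchetti: $7,368 | Okafor: $5,300 | Orozco: $2,679 | Dube: $9,377 | Halvorsen: $670

Guaranteed amounts: Okafor $5,300. Balance $31,480.
Balance split over remaining profit-interest units 47: Delacroix 11,386.38 → $11,386; Marchetti 7,367.66 → $7,368; Orozco 2,679.15 → $2,679; Dube 9,377.02 → $9,377; Halvorsen 669.79 → $670.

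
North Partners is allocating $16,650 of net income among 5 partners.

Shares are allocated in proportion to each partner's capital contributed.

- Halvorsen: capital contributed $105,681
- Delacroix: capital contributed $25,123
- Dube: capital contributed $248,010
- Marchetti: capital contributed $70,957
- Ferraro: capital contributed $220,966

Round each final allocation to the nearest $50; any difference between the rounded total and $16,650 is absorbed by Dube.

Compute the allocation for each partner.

Combined capital contributed = 670,737.
Raw shares: Halvorsen 105,681/670,737 × $16,650 = 2,623.37; Delacroix 25,123/670,737 × $16,650 = 623.64; Dube 248,010/670,737 × $16,650 = 6,156.46; Marchetti 70,957/670,737 × $16,650 = 1,761.40; Ferraro 220,966/670,737 × $16,650 = 5,485.14.
After rounding ($50): Halvorsen $2,600; Delacroix $600; Dube $6,150; Marchetti $1,750; Ferraro $5,500. Sum = $16,600.
Difference $16,650 − $16,600 = +$50 applied to Dube: Dube becomes $6,200.

Halvorsen: $2,600 | Delacroix: $600 | Dube: $6,200 | Marchetti: $1,750 | Ferraro: $5,500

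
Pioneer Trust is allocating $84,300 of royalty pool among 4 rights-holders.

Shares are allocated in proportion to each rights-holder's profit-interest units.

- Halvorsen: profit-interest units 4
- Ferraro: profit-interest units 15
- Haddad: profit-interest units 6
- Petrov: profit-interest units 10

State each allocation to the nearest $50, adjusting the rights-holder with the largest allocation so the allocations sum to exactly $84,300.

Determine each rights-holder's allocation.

Halvorsen: $9,650 · Ferraro: $36,100 · Haddad: $14,450 · Petrov: $24,100

Total profit-interest units = 35.
Raw shares: Halvorsen 4/35 × $84,300 = 9,634.29; Ferraro 15/35 × $84,300 = 36,128.57; Haddad 6/35 × $84,300 = 14,451.43; Petrov 10/35 × $84,300 = 24,085.71.
After rounding ($50): Halvorsen $9,650; Ferraro $36,150; Haddad $14,450; Petrov $24,100. Sum = $84,350.
Difference $84,300 − $84,350 = −$50 applied to largest allocation (Ferraro): Ferraro becomes $36,100.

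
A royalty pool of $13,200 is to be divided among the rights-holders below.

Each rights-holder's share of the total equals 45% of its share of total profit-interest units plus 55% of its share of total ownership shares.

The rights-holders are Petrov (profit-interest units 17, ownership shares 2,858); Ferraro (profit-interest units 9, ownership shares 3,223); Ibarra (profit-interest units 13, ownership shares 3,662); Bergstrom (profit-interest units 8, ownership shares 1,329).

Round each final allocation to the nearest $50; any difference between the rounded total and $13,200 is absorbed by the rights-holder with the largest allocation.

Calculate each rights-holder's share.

Petrov: $4,000; Ferraro: $3,250; Ibarra: $4,050; Bergstrom: $1,900

Profit-interest units total 47; ownership shares total 11,072.
Blended shares (45% profit-interest units + 55% ownership shares): Petrov 0.3047; Ferraro 0.2463; Ibarra 0.3064; Bergstrom 0.1426.
Proportional shares: Petrov 4,022.52; Ferraro 3,250.79; Ibarra 4,044.18; Bergstrom 1,882.50.
After rounding ($50): Petrov $4,000; Ferraro $3,250; Ibarra $4,050; Bergstrom $1,900. Sum = $13,200.
Rounded total matches; no reconciliation needed.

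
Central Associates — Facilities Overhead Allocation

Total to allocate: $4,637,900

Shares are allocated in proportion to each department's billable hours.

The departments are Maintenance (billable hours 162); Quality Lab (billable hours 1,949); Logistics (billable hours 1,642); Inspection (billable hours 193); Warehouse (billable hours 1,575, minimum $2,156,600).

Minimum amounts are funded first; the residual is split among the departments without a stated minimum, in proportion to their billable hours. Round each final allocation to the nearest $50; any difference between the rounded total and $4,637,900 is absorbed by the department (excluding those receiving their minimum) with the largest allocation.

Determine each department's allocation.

Minimums first: Warehouse $2,156,600. Remaining pool $2,481,300.
Remaining pool split over remaining billable hours 3,946: Maintenance 101,867.87 → $101,850; Quality Lab 1,225,558.46 → $1,225,550; Logistics 1,032,512.57 → $1,032,500; Inspection 121,361.10 → $121,350.
Rounding difference +$50 applied to Quality Lab → $1,225,600.

Maintenance: $101,850 | Quality Lab: $1,225,600 | Logistics: $1,032,500 | Inspection: $121,350 | Warehouse: $2,156,600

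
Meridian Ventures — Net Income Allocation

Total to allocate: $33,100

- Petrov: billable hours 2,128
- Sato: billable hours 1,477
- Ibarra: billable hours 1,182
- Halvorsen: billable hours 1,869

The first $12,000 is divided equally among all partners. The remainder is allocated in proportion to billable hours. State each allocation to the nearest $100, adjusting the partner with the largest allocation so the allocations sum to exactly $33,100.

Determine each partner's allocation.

Petrov: $9,800; Sato: $7,700; Ibarra: $6,700; Halvorsen: $8,900

$12,000 shared equally gives $3,000 per partner.
Remainder $21,100 by billable hours (total 6,656): Petrov 6,745.91 → $6,700; Sato 4,682.20 → $4,700; Ibarra 3,747.03 → $3,700; Halvorsen 5,924.86 → $5,900.
Rounding difference +$100 on remainder applied to Petrov.
Totals: Petrov $3,000 + $6,800 = $9,800; Sato $3,000 + $4,700 = $7,700; Ibarra $3,000 + $3,700 = $6,700; Halvorsen $3,000 + $5,900 = $8,900.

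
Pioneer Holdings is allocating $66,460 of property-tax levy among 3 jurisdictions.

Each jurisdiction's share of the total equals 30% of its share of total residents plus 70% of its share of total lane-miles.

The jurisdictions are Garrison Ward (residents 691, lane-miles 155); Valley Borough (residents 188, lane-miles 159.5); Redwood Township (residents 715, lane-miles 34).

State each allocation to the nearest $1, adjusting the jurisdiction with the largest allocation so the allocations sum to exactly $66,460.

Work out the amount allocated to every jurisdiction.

Garrison Ward: $29,334 | Valley Borough: $23,644 | Redwood Township: $13,482

Residents total 1,594; lane-miles total 348.5.
Composite weights (30% residents + 70% lane-miles): Garrison Ward 0.4414; Valley Borough 0.3558; Redwood Township 0.2029.
Pro-rata amounts: Garrison Ward 29,334.41; Valley Borough 23,643.52; Redwood Township 13,482.06.
Rounded to nearest $1: Garrison Ward $29,334; Valley Borough $23,644; Redwood Township $13,482. Sum = $66,460.
Sum already equals the total — no adjustment.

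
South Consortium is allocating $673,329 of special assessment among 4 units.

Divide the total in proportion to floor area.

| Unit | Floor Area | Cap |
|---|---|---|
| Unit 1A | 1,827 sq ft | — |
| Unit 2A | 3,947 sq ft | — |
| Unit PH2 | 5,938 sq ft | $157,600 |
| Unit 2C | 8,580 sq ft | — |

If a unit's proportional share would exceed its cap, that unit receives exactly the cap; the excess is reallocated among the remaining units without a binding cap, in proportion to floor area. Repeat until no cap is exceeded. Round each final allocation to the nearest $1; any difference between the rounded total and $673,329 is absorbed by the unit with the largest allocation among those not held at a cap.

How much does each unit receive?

Unit 1A: $65,643; Unit 2A: $141,813; Unit PH2: $157,600; Unit 2C: $308,273

Sum of floor area: 20,292.
Unconstrained shares: Unit 1A 60,623.501; Unit 2A 130,969.33; Unit PH2 197,034.67; Unit 2C 284,701.499.
Cap binds for Unit PH2 ($157,600); balance $515,729 reallocated over remaining floor area 14,354.
Shares after redistribution: Unit 1A 65,642.81 → $65,643; Unit 2A 141,812.90 → $141,813; Unit 2C 308,273.29 → $308,273.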